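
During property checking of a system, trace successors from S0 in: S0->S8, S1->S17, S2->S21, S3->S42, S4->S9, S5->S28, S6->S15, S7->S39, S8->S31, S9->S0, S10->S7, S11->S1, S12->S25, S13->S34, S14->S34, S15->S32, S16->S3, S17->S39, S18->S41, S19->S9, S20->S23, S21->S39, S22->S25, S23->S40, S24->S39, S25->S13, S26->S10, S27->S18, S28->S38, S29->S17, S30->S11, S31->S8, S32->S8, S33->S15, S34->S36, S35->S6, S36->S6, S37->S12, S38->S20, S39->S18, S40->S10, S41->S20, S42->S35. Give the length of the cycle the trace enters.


Trace from S0 until a state repeats:
  S0 -> S8 -> S31 -> S8
S8 first seen at step 1, revisited at step 3.
Cycle length = 3 - 1 = 2

2


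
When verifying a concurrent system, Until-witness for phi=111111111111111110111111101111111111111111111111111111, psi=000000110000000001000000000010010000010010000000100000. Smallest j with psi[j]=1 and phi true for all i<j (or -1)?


(phi U psi) at 0: need smallest j with psi[j]=1 and phi[i]=1 for all i in [0,j).
Scan from step 0:
  step 0: phi=1, psi=0 -> continue
  step 1: phi=1, psi=0 -> continue
  step 2: phi=1, psi=0 -> continue
  step 3: phi=1, psi=0 -> continue
  step 6: psi=1 and phi held for [0,6) -> witness found
Witness step = 6

6


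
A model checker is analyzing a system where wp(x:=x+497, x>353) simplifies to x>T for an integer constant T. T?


Formula: wp(x:=E, P) = P[E/x] (substitute E for x in postcondition)
Step 1: Postcondition: x>353
Step 2: Substitute x+497 for x: x+497>353
Step 3: Solve for x: x > 353-497 = -144

-144


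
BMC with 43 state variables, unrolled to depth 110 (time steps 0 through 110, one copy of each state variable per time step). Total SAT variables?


BMC unrolls to depth k, creating one copy of each state var for steps 0..k.
Step count = 110 + 1 = 111 (steps 0 through 110)
Vars per step = 43
Total = 43 * 111 = 4773

4773


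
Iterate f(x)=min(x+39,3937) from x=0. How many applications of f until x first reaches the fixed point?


Step 1: x=0, cap=3937, increment=39
Step 2: x grows by 39 each step until capped at 3937; fixed point is x=3937
Step 3: iterations = ceil(3937/39) = 101

101


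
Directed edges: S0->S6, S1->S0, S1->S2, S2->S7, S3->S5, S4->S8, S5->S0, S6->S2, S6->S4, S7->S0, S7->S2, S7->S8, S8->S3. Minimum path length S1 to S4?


BFS layer-by-layer from S1:
  dist 0: {S1}
  dist 1: {S0, S2}
  dist 2: {S6, S7}
  dist 3: {S4, S8}
  -> S4 reached at distance 3
Shortest path length = 3

3


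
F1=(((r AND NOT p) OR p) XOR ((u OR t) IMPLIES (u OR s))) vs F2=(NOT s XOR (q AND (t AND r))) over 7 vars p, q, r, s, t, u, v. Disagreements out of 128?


F1 = (((r AND NOT p) OR p) XOR ((u OR t) IMPLIES (u OR s)))
F2 = (NOT s XOR (q AND (t AND r)))
Evaluate both on each of 128 rows (bits = p,q,r,s,t,u,v):
  row 0 [0000000]: F1=1 F2=1 -> 0
  row 1 [0000001]: F1=1 F2=1 -> 0
  row 2 [0000010]: F1=1 F2=1 -> 0
  row 3 [0000011]: F1=1 F2=1 -> 0
  row 4 [0000100]: F1=0 F2=1 (differ) -> 1
  (every remaining row is evaluated the same way; all 128 results are listed next)
Full result column, 8 rows per line (p,q,r,s fixed per line; t,u,v runs 000..111 left to right):
  rows 0-7 [p,q,r,s=0000]: 00001100  (ones: 2)
  rows 8-15 [p,q,r,s=0001]: 11111111  (ones: 8)
  rows 16-23 [p,q,r,s=0010]: 11110011  (ones: 6)
  rows 24-31 [p,q,r,s=0011]: 00000000  (ones: 0)
  rows 32-39 [p,q,r,s=0100]: 00001100  (ones: 2)
  rows 40-47 [p,q,r,s=0101]: 11111111  (ones: 8)
  rows 48-55 [p,q,r,s=0110]: 11111100  (ones: 6)
  rows 56-63 [p,q,r,s=0111]: 00001111  (ones: 4)
  rows 64-71 [p,q,r,s=1000]: 11110011  (ones: 6)
  rows 72-79 [p,q,r,s=1001]: 00000000  (ones: 0)
  rows 80-87 [p,q,r,s=1010]: 11110011  (ones: 6)
  rows 88-95 [p,q,r,s=1011]: 00000000  (ones: 0)
  rows 96-103 [p,q,r,s=1100]: 11110011  (ones: 6)
  rows 104-111 [p,q,r,s=1101]: 00000000  (ones: 0)
  rows 112-119 [p,q,r,s=1110]: 11111100  (ones: 6)
  rows 120-127 [p,q,r,s=1111]: 00001111  (ones: 4)
Disagreements = 2+8+6+0+2+8+6+4+6+0+6+0+6+0+6+4 = 64

64


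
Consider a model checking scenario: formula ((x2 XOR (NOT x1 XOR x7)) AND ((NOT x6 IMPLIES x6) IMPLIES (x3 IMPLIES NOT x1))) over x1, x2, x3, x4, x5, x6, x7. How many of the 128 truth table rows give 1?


Formula: ((x2 XOR (NOT x1 XOR x7)) AND ((NOT x6 IMPLIES x6) IMPLIES (x3 IMPLIES NOT x1))) over 7 vars (128 rows)
Evaluate each row (x1, x2, x3, x4, x5, x6, x7 as bits, MSB first):
  row 0 [0000000]: ((0 XOR (NOT 0 XOR 0)) AND ((NOT 0 IMPLIES 0) IMPLIES (0 IMPLIES NOT 0))) -> 1
  row 1 [0000001]: ((0 XOR (NOT 0 XOR 1)) AND ((NOT 0 IMPLIES 0) IMPLIES (0 IMPLIES NOT 0))) -> 0
  row 2 [0000010]: ((0 XOR (NOT 0 XOR 0)) AND ((NOT 1 IMPLIES 1) IMPLIES (0 IMPLIES NOT 0))) -> 1
  row 3 [0000011]: ((0 XOR (NOT 0 XOR 1)) AND ((NOT 1 IMPLIES 1) IMPLIES (0 IMPLIES NOT 0))) -> 0
  row 4 [0000100]: ((0 XOR (NOT 0 XOR 0)) AND ((NOT 0 IMPLIES 0) IMPLIES (0 IMPLIES NOT 0))) -> 1
  (every remaining row is evaluated the same way; all 128 results are listed next)
Full result column, 8 rows per line (x1,x2,x3,x4 fixed per line; x5,x6,x7 runs 000..111 left to right):
  rows 0-7 [x1,x2,x3,x4=0000]: 10101010  (ones: 4)
  rows 8-15 [x1,x2,x3,x4=0001]: 10101010  (ones: 4)
  rows 16-23 [x1,x2,x3,x4=0010]: 10101010  (ones: 4)
  rows 24-31 [x1,x2,x3,x4=0011]: 10101010  (ones: 4)
  rows 32-39 [x1,x2,x3,x4=0100]: 01010101  (ones: 4)
  rows 40-47 [x1,x2,x3,x4=0101]: 01010101  (ones: 4)
  rows 48-55 [x1,x2,x3,x4=0110]: 01010101  (ones: 4)
  rows 56-63 [x1,x2,x3,x4=0111]: 01010101  (ones: 4)
  rows 64-71 [x1,x2,x3,x4=1000]: 01010101  (ones: 4)
  rows 72-79 [x1,x2,x3,x4=1001]: 01010101  (ones: 4)
  rows 80-87 [x1,x2,x3,x4=1010]: 01000100  (ones: 2)
  rows 88-95 [x1,x2,x3,x4=1011]: 01000100  (ones: 2)
  rows 96-103 [x1,x2,x3,x4=1100]: 10101010  (ones: 4)
  rows 104-111 [x1,x2,x3,x4=1101]: 10101010  (ones: 4)
  rows 112-119 [x1,x2,x3,x4=1110]: 10001000  (ones: 2)
  rows 120-127 [x1,x2,x3,x4=1111]: 10001000  (ones: 2)
Count of 1-rows = 4+4+4+4+4+4+4+4+4+4+2+2+4+4+2+2 = 56

56


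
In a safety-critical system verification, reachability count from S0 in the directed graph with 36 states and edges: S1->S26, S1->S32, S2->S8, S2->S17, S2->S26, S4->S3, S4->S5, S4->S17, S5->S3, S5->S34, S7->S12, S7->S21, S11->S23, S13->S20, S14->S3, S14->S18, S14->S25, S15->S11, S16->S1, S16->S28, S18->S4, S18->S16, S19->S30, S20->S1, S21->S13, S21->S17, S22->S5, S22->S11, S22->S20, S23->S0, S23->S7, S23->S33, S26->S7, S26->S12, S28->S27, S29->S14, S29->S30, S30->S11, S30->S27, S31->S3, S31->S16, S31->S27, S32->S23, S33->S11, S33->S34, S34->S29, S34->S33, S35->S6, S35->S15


BFS from S0:
  layer 0: {S0}
Reachable set: {S0}
Count = 1

1


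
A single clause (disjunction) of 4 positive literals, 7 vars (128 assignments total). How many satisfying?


Step 1: Total=2^7=128
Step 2: Unsat when all 4 false: 2^3=8
Step 3: Sat=128-8=120

120


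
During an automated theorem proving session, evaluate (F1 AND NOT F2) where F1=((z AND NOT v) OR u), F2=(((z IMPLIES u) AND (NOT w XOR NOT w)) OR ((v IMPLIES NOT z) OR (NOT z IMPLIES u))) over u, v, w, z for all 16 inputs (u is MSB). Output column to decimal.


F1 = ((z AND NOT v) OR u)
F2 = (((z IMPLIES u) AND (NOT w XOR NOT w)) OR ((v IMPLIES NOT z) OR (NOT z IMPLIES u)))
Counterexample to F1=>F2 is where F1=1 and F2=0.
Evaluate each row (bits = u,v,w,z, MSB first):
  row 0 [0000]: F1=0 F2=1 -> F1&~F2 -> 0
  row 1 [0001]: F1=1 F2=1 -> F1&~F2 -> 0
  row 2 [0010]: F1=0 F2=1 -> F1&~F2 -> 0
  row 3 [0011]: F1=1 F2=1 -> F1&~F2 -> 0
  row 4 [0100]: F1=0 F2=1 -> F1&~F2 -> 0
  row 5 [0101]: F1=0 F2=1 -> F1&~F2 -> 0
  row 6 [0110]: F1=0 F2=1 -> F1&~F2 -> 0
  row 7 [0111]: F1=0 F2=1 -> F1&~F2 -> 0
  row 8 [1000]: F1=1 F2=1 -> F1&~F2 -> 0
  row 9 [1001]: F1=1 F2=1 -> F1&~F2 -> 0
  row 10 [1010]: F1=1 F2=1 -> F1&~F2 -> 0
  row 11 [1011]: F1=1 F2=1 -> F1&~F2 -> 0
  row 12 [1100]: F1=1 F2=1 -> F1&~F2 -> 0
  row 13 [1101]: F1=1 F2=1 -> F1&~F2 -> 0
  row 14 [1110]: F1=1 F2=1 -> F1&~F2 -> 0
  row 15 [1111]: F1=1 F2=1 -> F1&~F2 -> 0
Full result column, 4 rows per line (u,v fixed per line; w,z runs 00..11 left to right):
  rows 0-3 [u,v=00]: 0000  = hex 0
  rows 4-7 [u,v=01]: 0000  = hex 0
  rows 8-11 [u,v=10]: 0000  = hex 0
  rows 12-15 [u,v=11]: 0000  = hex 0
Counterexample vector (row 0 .. row 15) = 0000000000000000
Output column grouped in 4s = 0000 0000 0000 0000 = 0x0000
Convert to decimal digit by digit (value = value*16 + digit):
  0 -> 0
  0*16 + 0 = 0
  0*16 + 0 = 0
  0*16 + 0 = 0
Decimal = 0

0


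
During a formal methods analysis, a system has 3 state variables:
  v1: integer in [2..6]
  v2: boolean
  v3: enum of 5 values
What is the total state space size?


State space = product of domain sizes of all variables.
Domain sizes:
  v1 (integer in [2..6]): 5
  v2 (boolean): 2
  v3 (enum of 5 values): 5
Product = 5 * 2 * 5 = 50

50


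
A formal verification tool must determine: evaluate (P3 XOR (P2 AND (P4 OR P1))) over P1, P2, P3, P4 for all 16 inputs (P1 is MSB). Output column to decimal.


Formula: (P3 XOR (P2 AND (P4 OR P1))) over P1, P2, P3, P4 (16 rows)
Evaluate each row (bits = P1,P2,P3,P4, MSB first):
  row 0 [0000]: (0 XOR (0 AND (0 OR 0))) -> 0
  row 1 [0001]: (0 XOR (0 AND (1 OR 0))) -> 0
  row 2 [0010]: (1 XOR (0 AND (0 OR 0))) -> 1
  row 3 [0011]: (1 XOR (0 AND (1 OR 0))) -> 1
  row 4 [0100]: (0 XOR (1 AND (0 OR 0))) -> 0
  row 5 [0101]: (0 XOR (1 AND (1 OR 0))) -> 1
  row 6 [0110]: (1 XOR (1 AND (0 OR 0))) -> 1
  row 7 [0111]: (1 XOR (1 AND (1 OR 0))) -> 0
  row 8 [1000]: (0 XOR (0 AND (0 OR 1))) -> 0
  row 9 [1001]: (0 XOR (0 AND (1 OR 1))) -> 0
  row 10 [1010]: (1 XOR (0 AND (0 OR 1))) -> 1
  row 11 [1011]: (1 XOR (0 AND (1 OR 1))) -> 1
  row 12 [1100]: (0 XOR (1 AND (0 OR 1))) -> 1
  row 13 [1101]: (0 XOR (1 AND (1 OR 1))) -> 1
  row 14 [1110]: (1 XOR (1 AND (0 OR 1))) -> 0
  row 15 [1111]: (1 XOR (1 AND (1 OR 1))) -> 0
Full result column, 4 rows per line (P1,P2 fixed per line; P3,P4 runs 00..11 left to right):
  rows 0-3 [P1,P2=00]: 0011  = hex 3
  rows 4-7 [P1,P2=01]: 0110  = hex 6
  rows 8-11 [P1,P2=10]: 0011  = hex 3
  rows 12-15 [P1,P2=11]: 1100  = hex C
Output column (row 0 .. row 15) = 0011011000111100
Output column grouped in 4s = 0011 0110 0011 1100 = 0x363C
Convert to decimal digit by digit (value = value*16 + digit):
  3 -> 3
  3*16 + 6 = 54
  54*16 + 3 = 867
  867*16 + 12 (C) = 13884
Decimal = 13884

13884


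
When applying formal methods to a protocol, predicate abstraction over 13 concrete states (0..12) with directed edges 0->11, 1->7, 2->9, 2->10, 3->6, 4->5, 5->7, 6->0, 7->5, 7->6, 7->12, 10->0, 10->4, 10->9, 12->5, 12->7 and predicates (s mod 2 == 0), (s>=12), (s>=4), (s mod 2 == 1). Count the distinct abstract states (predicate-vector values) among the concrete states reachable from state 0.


BFS from 0:
Concrete reachable: {0, 11}
Abstract via predicates (s mod 2 == 0), (s>=12), (s>=4), (s mod 2 == 1):
  (0,0,1,1) <- {11}
  (1,0,0,0) <- {0}
Distinct abstract states = 2

2


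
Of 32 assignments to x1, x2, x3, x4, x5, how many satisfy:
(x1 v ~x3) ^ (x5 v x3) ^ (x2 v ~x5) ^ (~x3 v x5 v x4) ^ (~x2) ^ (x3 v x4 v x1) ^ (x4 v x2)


CNF with 7 clauses over 5 vars (32 assignments).
An assignment satisfies CNF iff every clause has >=1 true literal.
Check each row (bits = x1,x2,x3,x4,x5; clause T/F shown):
  row 0 [00000]: clauses=TFTTTFF -> 0
  row 1 [00001]: clauses=TTFTTFF -> 0
  row 2 [00010]: clauses=TFTTTTT -> 0
  row 3 [00011]: clauses=TTFTTTT -> 0
  row 4 [00100]: clauses=FTTFTTF -> 0
  row 5 [00101]: clauses=FTFTTTF -> 0
  row 6 [00110]: clauses=FTTTTTT -> 0
  row 7 [00111]: clauses=FTFTTTT -> 0
  row 8 [01000]: clauses=TFTTFFT -> 0
  row 9 [01001]: clauses=TTTTFFT -> 0
  row 10 [01010]: clauses=TFTTFTT -> 0
  row 11 [01011]: clauses=TTTTFTT -> 0
  row 12 [01100]: clauses=FTTFFTT -> 0
  row 13 [01101]: clauses=FTTTFTT -> 0
  row 14 [01110]: clauses=FTTTFTT -> 0
  row 15 [01111]: clauses=FTTTFTT -> 0
  row 16 [10000]: clauses=TFTTTTF -> 0
  row 17 [10001]: clauses=TTFTTTF -> 0
  row 18 [10010]: clauses=TFTTTTT -> 0
  row 19 [10011]: clauses=TTFTTTT -> 0
  row 20 [10100]: clauses=TTTFTTF -> 0
  row 21 [10101]: clauses=TTFTTTF -> 0
  row 22 [10110]: clauses=TTTTTTT -> 1
  row 23 [10111]: clauses=TTFTTTT -> 0
  row 24 [11000]: clauses=TFTTFTT -> 0
  row 25 [11001]: clauses=TTTTFTT -> 0
  row 26 [11010]: clauses=TFTTFTT -> 0
  row 27 [11011]: clauses=TTTTFTT -> 0
  row 28 [11100]: clauses=TTTFFTT -> 0
  row 29 [11101]: clauses=TTTTFTT -> 0
  row 30 [11110]: clauses=TTTTFTT -> 0
  row 31 [11111]: clauses=TTTTFTT -> 0
Full result column, 8 rows per line (x1,x2 fixed per line; x3,x4,x5 runs 000..111 left to right):
  rows 0-7 [x1,x2=00]: 00000000  (ones: 0)
  rows 8-15 [x1,x2=01]: 00000000  (ones: 0)
  rows 16-23 [x1,x2=10]: 00000010  (ones: 1)
  rows 24-31 [x1,x2=11]: 00000000  (ones: 0)
Satisfying assignments = 0+0+1+0 = 1

1


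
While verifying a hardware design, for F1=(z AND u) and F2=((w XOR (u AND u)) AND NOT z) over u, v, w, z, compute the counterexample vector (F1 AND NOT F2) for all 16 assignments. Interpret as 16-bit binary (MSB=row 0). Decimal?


F1 = (z AND u)
F2 = ((w XOR (u AND u)) AND NOT z)
Counterexample to F1=>F2 is where F1=1 and F2=0.
Evaluate each row (bits = u,v,w,z, MSB first):
  row 0 [0000]: F1=0 F2=0 -> F1&~F2 -> 0
  row 1 [0001]: F1=0 F2=0 -> F1&~F2 -> 0
  row 2 [0010]: F1=0 F2=1 -> F1&~F2 -> 0
  row 3 [0011]: F1=0 F2=0 -> F1&~F2 -> 0
  row 4 [0100]: F1=0 F2=0 -> F1&~F2 -> 0
  row 5 [0101]: F1=0 F2=0 -> F1&~F2 -> 0
  row 6 [0110]: F1=0 F2=1 -> F1&~F2 -> 0
  row 7 [0111]: F1=0 F2=0 -> F1&~F2 -> 0
  row 8 [1000]: F1=0 F2=1 -> F1&~F2 -> 0
  row 9 [1001]: F1=1 F2=0 -> F1&~F2 -> 1
  row 10 [1010]: F1=0 F2=0 -> F1&~F2 -> 0
  row 11 [1011]: F1=1 F2=0 -> F1&~F2 -> 1
  row 12 [1100]: F1=0 F2=1 -> F1&~F2 -> 0
  row 13 [1101]: F1=1 F2=0 -> F1&~F2 -> 1
  row 14 [1110]: F1=0 F2=0 -> F1&~F2 -> 0
  row 15 [1111]: F1=1 F2=0 -> F1&~F2 -> 1
Full result column, 4 rows per line (u,v fixed per line; w,z runs 00..11 left to right):
  rows 0-3 [u,v=00]: 0000  = hex 0
  rows 4-7 [u,v=01]: 0000  = hex 0
  rows 8-11 [u,v=10]: 0101  = hex 5
  rows 12-15 [u,v=11]: 0101  = hex 5
Counterexample vector (row 0 .. row 15) = 0000000001010101
Output column grouped in 4s = 0000 0000 0101 0101 = 0x0055
Convert to decimal digit by digit (value = value*16 + digit):
  0 -> 0
  0*16 + 0 = 0
  0*16 + 5 = 5
  5*16 + 5 = 85
Decimal = 85

85


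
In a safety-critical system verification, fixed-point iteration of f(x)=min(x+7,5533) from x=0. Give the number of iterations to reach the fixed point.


Step 1: x=0, cap=5533, increment=7
Step 2: x grows by 7 each step until capped at 5533; fixed point is x=5533
Step 3: iterations = ceil(5533/7) = 791

791


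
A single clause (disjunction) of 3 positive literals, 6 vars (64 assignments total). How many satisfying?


Step 1: Total=2^6=64
Step 2: Unsat when all 3 false: 2^3=8
Step 3: Sat=64-8=56

56


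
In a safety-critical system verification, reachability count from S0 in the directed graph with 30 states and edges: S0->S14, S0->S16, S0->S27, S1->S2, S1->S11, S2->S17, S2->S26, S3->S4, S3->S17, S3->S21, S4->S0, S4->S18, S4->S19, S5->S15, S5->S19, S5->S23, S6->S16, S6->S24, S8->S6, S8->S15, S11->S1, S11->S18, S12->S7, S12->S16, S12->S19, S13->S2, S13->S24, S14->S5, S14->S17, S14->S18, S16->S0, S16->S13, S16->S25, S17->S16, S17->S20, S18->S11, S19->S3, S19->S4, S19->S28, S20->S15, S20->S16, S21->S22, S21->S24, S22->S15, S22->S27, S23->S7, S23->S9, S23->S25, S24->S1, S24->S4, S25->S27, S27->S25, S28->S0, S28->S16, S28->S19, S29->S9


BFS from S0:
  layer 0: {S0}
  layer 1: {S14, S16, S27}
  layer 2: {S5, S13, S17, S18, S25}
  layer 3: {S2, S11, S15, S19, S20, S23, S24}
  layer 4: {S1, S3, S4, S7, S9, S26, S28}
  layer 5: {S21}
  layer 6: {S22}
Reachable set: {S0, S1, S2, S3, S4, S5, S7, S9, S11, S13, S14, S15, S16, S17, S18, S19, S20, S21, S22, S23, S24, S25, S26, S27, S28}
Count = 25

25


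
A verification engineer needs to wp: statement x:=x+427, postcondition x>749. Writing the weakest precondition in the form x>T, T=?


Formula: wp(x:=E, P) = P[E/x] (substitute E for x in postcondition)
Step 1: Postcondition: x>749
Step 2: Substitute x+427 for x: x+427>749
Step 3: Solve for x: x > 749-427 = 322

322


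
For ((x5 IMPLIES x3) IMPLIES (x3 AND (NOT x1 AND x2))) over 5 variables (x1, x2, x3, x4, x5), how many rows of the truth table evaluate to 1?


Formula: ((x5 IMPLIES x3) IMPLIES (x3 AND (NOT x1 AND x2))) over 5 vars (32 rows)
Evaluate each row (x1, x2, x3, x4, x5 as bits, MSB first):
  row 0 [00000]: ((0 IMPLIES 0) IMPLIES (0 AND (NOT 0 AND 0))) -> 0
  row 1 [00001]: ((1 IMPLIES 0) IMPLIES (0 AND (NOT 0 AND 0))) -> 1
  row 2 [00010]: ((0 IMPLIES 0) IMPLIES (0 AND (NOT 0 AND 0))) -> 0
  row 3 [00011]: ((1 IMPLIES 0) IMPLIES (0 AND (NOT 0 AND 0))) -> 1
  row 4 [00100]: ((0 IMPLIES 1) IMPLIES (1 AND (NOT 0 AND 0))) -> 0
  row 5 [00101]: ((1 IMPLIES 1) IMPLIES (1 AND (NOT 0 AND 0))) -> 0
  row 6 [00110]: ((0 IMPLIES 1) IMPLIES (1 AND (NOT 0 AND 0))) -> 0
  row 7 [00111]: ((1 IMPLIES 1) IMPLIES (1 AND (NOT 0 AND 0))) -> 0
  row 8 [01000]: ((0 IMPLIES 0) IMPLIES (0 AND (NOT 0 AND 1))) -> 0
  row 9 [01001]: ((1 IMPLIES 0) IMPLIES (0 AND (NOT 0 AND 1))) -> 1
  row 10 [01010]: ((0 IMPLIES 0) IMPLIES (0 AND (NOT 0 AND 1))) -> 0
  row 11 [01011]: ((1 IMPLIES 0) IMPLIES (0 AND (NOT 0 AND 1))) -> 1
  row 12 [01100]: ((0 IMPLIES 1) IMPLIES (1 AND (NOT 0 AND 1))) -> 1
  row 13 [01101]: ((1 IMPLIES 1) IMPLIES (1 AND (NOT 0 AND 1))) -> 1
  row 14 [01110]: ((0 IMPLIES 1) IMPLIES (1 AND (NOT 0 AND 1))) -> 1
  row 15 [01111]: ((1 IMPLIES 1) IMPLIES (1 AND (NOT 0 AND 1))) -> 1
  row 16 [10000]: ((0 IMPLIES 0) IMPLIES (0 AND (NOT 1 AND 0))) -> 0
  row 17 [10001]: ((1 IMPLIES 0) IMPLIES (0 AND (NOT 1 AND 0))) -> 1
  row 18 [10010]: ((0 IMPLIES 0) IMPLIES (0 AND (NOT 1 AND 0))) -> 0
  row 19 [10011]: ((1 IMPLIES 0) IMPLIES (0 AND (NOT 1 AND 0))) -> 1
  row 20 [10100]: ((0 IMPLIES 1) IMPLIES (1 AND (NOT 1 AND 0))) -> 0
  row 21 [10101]: ((1 IMPLIES 1) IMPLIES (1 AND (NOT 1 AND 0))) -> 0
  row 22 [10110]: ((0 IMPLIES 1) IMPLIES (1 AND (NOT 1 AND 0))) -> 0
  row 23 [10111]: ((1 IMPLIES 1) IMPLIES (1 AND (NOT 1 AND 0))) -> 0
  row 24 [11000]: ((0 IMPLIES 0) IMPLIES (0 AND (NOT 1 AND 1))) -> 0
  row 25 [11001]: ((1 IMPLIES 0) IMPLIES (0 AND (NOT 1 AND 1))) -> 1
  row 26 [11010]: ((0 IMPLIES 0) IMPLIES (0 AND (NOT 1 AND 1))) -> 0
  row 27 [11011]: ((1 IMPLIES 0) IMPLIES (0 AND (NOT 1 AND 1))) -> 1
  row 28 [11100]: ((0 IMPLIES 1) IMPLIES (1 AND (NOT 1 AND 1))) -> 0
  row 29 [11101]: ((1 IMPLIES 1) IMPLIES (1 AND (NOT 1 AND 1))) -> 0
  row 30 [11110]: ((0 IMPLIES 1) IMPLIES (1 AND (NOT 1 AND 1))) -> 0
  row 31 [11111]: ((1 IMPLIES 1) IMPLIES (1 AND (NOT 1 AND 1))) -> 0
Full result column, 8 rows per line (x1,x2 fixed per line; x3,x4,x5 runs 000..111 left to right):
  rows 0-7 [x1,x2=00]: 01010000  (ones: 2)
  rows 8-15 [x1,x2=01]: 01011111  (ones: 6)
  rows 16-23 [x1,x2=10]: 01010000  (ones: 2)
  rows 24-31 [x1,x2=11]: 01010000  (ones: 2)
Count of 1-rows = 2+6+2+2 = 12

12


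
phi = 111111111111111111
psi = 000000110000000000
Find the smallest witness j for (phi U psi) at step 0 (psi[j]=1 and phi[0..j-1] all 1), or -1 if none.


(phi U psi) at 0: need smallest j with psi[j]=1 and phi[i]=1 for all i in [0,j).
Scan from step 0:
  step 0: phi=1, psi=0 -> continue
  step 1: phi=1, psi=0 -> continue
  step 2: phi=1, psi=0 -> continue
  step 3: phi=1, psi=0 -> continue
  step 6: psi=1 and phi held for [0,6) -> witness found
Witness step = 6

6


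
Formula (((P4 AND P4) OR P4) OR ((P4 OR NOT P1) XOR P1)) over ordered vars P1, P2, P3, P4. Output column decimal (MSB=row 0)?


Formula: (((P4 AND P4) OR P4) OR ((P4 OR NOT P1) XOR P1)) over P1, P2, P3, P4 (16 rows)
Evaluate each row (bits = P1,P2,P3,P4, MSB first):
  row 0 [0000]: (((0 AND 0) OR 0) OR ((0 OR NOT 0) XOR 0)) -> 1
  row 1 [0001]: (((1 AND 1) OR 1) OR ((1 OR NOT 0) XOR 0)) -> 1
  row 2 [0010]: (((0 AND 0) OR 0) OR ((0 OR NOT 0) XOR 0)) -> 1
  row 3 [0011]: (((1 AND 1) OR 1) OR ((1 OR NOT 0) XOR 0)) -> 1
  row 4 [0100]: (((0 AND 0) OR 0) OR ((0 OR NOT 0) XOR 0)) -> 1
  row 5 [0101]: (((1 AND 1) OR 1) OR ((1 OR NOT 0) XOR 0)) -> 1
  row 6 [0110]: (((0 AND 0) OR 0) OR ((0 OR NOT 0) XOR 0)) -> 1
  row 7 [0111]: (((1 AND 1) OR 1) OR ((1 OR NOT 0) XOR 0)) -> 1
  row 8 [1000]: (((0 AND 0) OR 0) OR ((0 OR NOT 1) XOR 1)) -> 1
  row 9 [1001]: (((1 AND 1) OR 1) OR ((1 OR NOT 1) XOR 1)) -> 1
  row 10 [1010]: (((0 AND 0) OR 0) OR ((0 OR NOT 1) XOR 1)) -> 1
  row 11 [1011]: (((1 AND 1) OR 1) OR ((1 OR NOT 1) XOR 1)) -> 1
  row 12 [1100]: (((0 AND 0) OR 0) OR ((0 OR NOT 1) XOR 1)) -> 1
  row 13 [1101]: (((1 AND 1) OR 1) OR ((1 OR NOT 1) XOR 1)) -> 1
  row 14 [1110]: (((0 AND 0) OR 0) OR ((0 OR NOT 1) XOR 1)) -> 1
  row 15 [1111]: (((1 AND 1) OR 1) OR ((1 OR NOT 1) XOR 1)) -> 1
Full result column, 4 rows per line (P1,P2 fixed per line; P3,P4 runs 00..11 left to right):
  rows 0-3 [P1,P2=00]: 1111  = hex F
  rows 4-7 [P1,P2=01]: 1111  = hex F
  rows 8-11 [P1,P2=10]: 1111  = hex F
  rows 12-15 [P1,P2=11]: 1111  = hex F
Output column (row 0 .. row 15) = 1111111111111111
Output column grouped in 4s = 1111 1111 1111 1111 = 0xFFFF
Convert to decimal digit by digit (value = value*16 + digit):
  F -> 15
  15*16 + 15 (F) = 255
  255*16 + 15 (F) = 4095
  4095*16 + 15 (F) = 65535
Decimal = 65535

65535


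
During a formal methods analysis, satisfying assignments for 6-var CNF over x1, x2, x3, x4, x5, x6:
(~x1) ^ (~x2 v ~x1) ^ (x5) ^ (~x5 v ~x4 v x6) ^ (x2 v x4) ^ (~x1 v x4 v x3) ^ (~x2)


CNF with 7 clauses over 6 vars (64 assignments).
An assignment satisfies CNF iff every clause has >=1 true literal.
Check each row (bits = x1,x2,x3,x4,x5,x6; clause T/F shown):
  row 0 [000000]: clauses=TTFTFTT -> 0
  row 1 [000001]: clauses=TTFTFTT -> 0
  row 2 [000010]: clauses=TTTTFTT -> 0
  row 3 [000011]: clauses=TTTTFTT -> 0
  row 4 [000100]: clauses=TTFTTTT -> 0
  (every remaining row is evaluated the same way; all 64 results are listed next)
Full result column, 8 rows per line (x1,x2,x3 fixed per line; x4,x5,x6 runs 000..111 left to right):
  rows 0-7 [x1,x2,x3=000]: 00000001  (ones: 1)
  rows 8-15 [x1,x2,x3=001]: 00000001  (ones: 1)
  rows 16-23 [x1,x2,x3=010]: 00000000  (ones: 0)
  rows 24-31 [x1,x2,x3=011]: 00000000  (ones: 0)
  rows 32-39 [x1,x2,x3=100]: 00000000  (ones: 0)
  rows 40-47 [x1,x2,x3=101]: 00000000  (ones: 0)
  rows 48-55 [x1,x2,x3=110]: 00000000  (ones: 0)
  rows 56-63 [x1,x2,x3=111]: 00000000  (ones: 0)
Satisfying assignments = 1+1+0+0+0+0+0+0 = 2

2


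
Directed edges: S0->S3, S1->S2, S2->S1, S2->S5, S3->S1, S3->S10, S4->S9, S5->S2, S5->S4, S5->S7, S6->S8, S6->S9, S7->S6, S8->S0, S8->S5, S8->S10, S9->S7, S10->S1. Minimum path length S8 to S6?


BFS layer-by-layer from S8:
  dist 0: {S8}
  dist 1: {S0, S5, S10}
  dist 2: {S1, S2, S3, S4, S7}
  dist 3: {S6, S9}
  -> S6 reached at distance 3
Shortest path length = 3

3


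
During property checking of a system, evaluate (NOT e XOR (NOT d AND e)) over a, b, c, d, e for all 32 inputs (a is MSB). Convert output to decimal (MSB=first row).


Formula: (NOT e XOR (NOT d AND e)) over a, b, c, d, e (32 rows)
Evaluate each row (bits = a,b,c,d,e, MSB first):
  row 0 [00000]: (NOT 0 XOR (NOT 0 AND 0)) -> 1
  row 1 [00001]: (NOT 1 XOR (NOT 0 AND 1)) -> 1
  row 2 [00010]: (NOT 0 XOR (NOT 1 AND 0)) -> 1
  row 3 [00011]: (NOT 1 XOR (NOT 1 AND 1)) -> 0
  row 4 [00100]: (NOT 0 XOR (NOT 0 AND 0)) -> 1
  row 5 [00101]: (NOT 1 XOR (NOT 0 AND 1)) -> 1
  row 6 [00110]: (NOT 0 XOR (NOT 1 AND 0)) -> 1
  row 7 [00111]: (NOT 1 XOR (NOT 1 AND 1)) -> 0
  row 8 [01000]: (NOT 0 XOR (NOT 0 AND 0)) -> 1
  row 9 [01001]: (NOT 1 XOR (NOT 0 AND 1)) -> 1
  row 10 [01010]: (NOT 0 XOR (NOT 1 AND 0)) -> 1
  row 11 [01011]: (NOT 1 XOR (NOT 1 AND 1)) -> 0
  row 12 [01100]: (NOT 0 XOR (NOT 0 AND 0)) -> 1
  row 13 [01101]: (NOT 1 XOR (NOT 0 AND 1)) -> 1
  row 14 [01110]: (NOT 0 XOR (NOT 1 AND 0)) -> 1
  row 15 [01111]: (NOT 1 XOR (NOT 1 AND 1)) -> 0
  row 16 [10000]: (NOT 0 XOR (NOT 0 AND 0)) -> 1
  row 17 [10001]: (NOT 1 XOR (NOT 0 AND 1)) -> 1
  row 18 [10010]: (NOT 0 XOR (NOT 1 AND 0)) -> 1
  row 19 [10011]: (NOT 1 XOR (NOT 1 AND 1)) -> 0
  row 20 [10100]: (NOT 0 XOR (NOT 0 AND 0)) -> 1
  row 21 [10101]: (NOT 1 XOR (NOT 0 AND 1)) -> 1
  row 22 [10110]: (NOT 0 XOR (NOT 1 AND 0)) -> 1
  row 23 [10111]: (NOT 1 XOR (NOT 1 AND 1)) -> 0
  row 24 [11000]: (NOT 0 XOR (NOT 0 AND 0)) -> 1
  row 25 [11001]: (NOT 1 XOR (NOT 0 AND 1)) -> 1
  row 26 [11010]: (NOT 0 XOR (NOT 1 AND 0)) -> 1
  row 27 [11011]: (NOT 1 XOR (NOT 1 AND 1)) -> 0
  row 28 [11100]: (NOT 0 XOR (NOT 0 AND 0)) -> 1
  row 29 [11101]: (NOT 1 XOR (NOT 0 AND 1)) -> 1
  row 30 [11110]: (NOT 0 XOR (NOT 1 AND 0)) -> 1
  row 31 [11111]: (NOT 1 XOR (NOT 1 AND 1)) -> 0
Full result column, 4 rows per line (a,b,c fixed per line; d,e runs 00..11 left to right):
  rows 0-3 [a,b,c=000]: 1110  = hex E
  rows 4-7 [a,b,c=001]: 1110  = hex E
  rows 8-11 [a,b,c=010]: 1110  = hex E
  rows 12-15 [a,b,c=011]: 1110  = hex E
  rows 16-19 [a,b,c=100]: 1110  = hex E
  rows 20-23 [a,b,c=101]: 1110  = hex E
  rows 24-27 [a,b,c=110]: 1110  = hex E
  rows 28-31 [a,b,c=111]: 1110  = hex E
Output column (row 0 .. row 31) = 11101110111011101110111011101110
Output column grouped in 4s = 1110 1110 1110 1110 1110 1110 1110 1110 = 0xEEEEEEEE
Convert to decimal digit by digit (value = value*16 + digit):
  E -> 14
  14*16 + 14 (E) = 238
  238*16 + 14 (E) = 3822
  3822*16 + 14 (E) = 61166
  61166*16 + 14 (E) = 978670
  978670*16 + 14 (E) = 15658734
  15658734*16 + 14 (E) = 250539758
  250539758*16 + 14 (E) = 4008636142
Decimal = 4008636142

4008636142


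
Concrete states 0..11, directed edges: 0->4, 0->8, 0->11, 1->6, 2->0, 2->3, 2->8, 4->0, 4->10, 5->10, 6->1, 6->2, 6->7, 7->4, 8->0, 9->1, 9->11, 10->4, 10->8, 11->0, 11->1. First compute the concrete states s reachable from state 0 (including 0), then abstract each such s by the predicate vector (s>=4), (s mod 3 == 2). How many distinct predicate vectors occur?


BFS from 0:
Concrete reachable: {0, 1, 2, 3, 4, 6, 7, 8, 10, 11}
Abstract via predicates (s>=4), (s mod 3 == 2):
  (0,0) <- {0, 1, 3}
  (0,1) <- {2}
  (1,0) <- {4, 6, 7, 10}
  (1,1) <- {8, 11}
Distinct abstract states = 4

4


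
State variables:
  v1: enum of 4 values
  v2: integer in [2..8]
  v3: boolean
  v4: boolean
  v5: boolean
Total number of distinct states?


State space = product of domain sizes of all variables.
Domain sizes:
  v1 (enum of 4 values): 4
  v2 (integer in [2..8]): 7
  v3 (boolean): 2
  v4 (boolean): 2
  v5 (boolean): 2
Product = 4 * 7 * 2 * 2 * 2 = 224

224


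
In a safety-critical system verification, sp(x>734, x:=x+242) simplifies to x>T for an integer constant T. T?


Formula: sp(P, x:=E) = exists old_x. (x = E[old_x/x]) AND P[old_x/x] (old_x is the value of x before the assignment; eliminate old_x by solving x = E[old_x/x] for old_x)
Step 1: Precondition P: x>734, i.e. old_x > 734
Step 2: Assignment gives x = old_x + 242, so old_x = x - 242
Step 3: Substitute into P: x - 242 > 734
Step 4: Simplify: x > 734+242 = 976

976


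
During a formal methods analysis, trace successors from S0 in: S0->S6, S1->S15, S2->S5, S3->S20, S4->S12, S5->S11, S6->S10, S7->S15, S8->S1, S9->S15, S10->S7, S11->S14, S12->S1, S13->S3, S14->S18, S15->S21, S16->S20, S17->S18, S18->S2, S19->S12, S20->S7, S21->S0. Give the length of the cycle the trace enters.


Trace from S0 until a state repeats:
  S0 -> S6 -> S10 -> S7 -> S15 -> S21 -> S0
S0 first seen at step 0, revisited at step 6.
Cycle length = 6 - 0 = 6

6


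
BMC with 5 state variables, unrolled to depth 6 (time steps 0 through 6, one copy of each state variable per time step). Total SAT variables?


BMC unrolls to depth k, creating one copy of each state var for steps 0..k.
Step count = 6 + 1 = 7 (steps 0 through 6)
Vars per step = 5
Total = 5 * 7 = 35

35


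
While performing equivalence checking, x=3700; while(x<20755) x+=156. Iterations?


Step 1: x goes from 3700 toward 20755 by 156; the body runs while x<20755, so iterations = ceil((bound-start)/step)
Step 2: Distance=17055
Step 3: ceil(17055/156)=110

110


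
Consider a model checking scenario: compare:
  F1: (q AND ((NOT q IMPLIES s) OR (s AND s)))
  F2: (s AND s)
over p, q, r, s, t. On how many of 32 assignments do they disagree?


F1 = (q AND ((NOT q IMPLIES s) OR (s AND s)))
F2 = (s AND s)
Evaluate both on each of 32 rows (bits = p,q,r,s,t):
  row 0 [00000]: F1=0 F2=0 -> 0
  row 1 [00001]: F1=0 F2=0 -> 0
  row 2 [00010]: F1=0 F2=1 (differ) -> 1
  row 3 [00011]: F1=0 F2=1 (differ) -> 1
  row 4 [00100]: F1=0 F2=0 -> 0
  row 5 [00101]: F1=0 F2=0 -> 0
  row 6 [00110]: F1=0 F2=1 (differ) -> 1
  row 7 [00111]: F1=0 F2=1 (differ) -> 1
  row 8 [01000]: F1=1 F2=0 (differ) -> 1
  row 9 [01001]: F1=1 F2=0 (differ) -> 1
  row 10 [01010]: F1=1 F2=1 -> 0
  row 11 [01011]: F1=1 F2=1 -> 0
  row 12 [01100]: F1=1 F2=0 (differ) -> 1
  row 13 [01101]: F1=1 F2=0 (differ) -> 1
  row 14 [01110]: F1=1 F2=1 -> 0
  row 15 [01111]: F1=1 F2=1 -> 0
  row 16 [10000]: F1=0 F2=0 -> 0
  row 17 [10001]: F1=0 F2=0 -> 0
  row 18 [10010]: F1=0 F2=1 (differ) -> 1
  row 19 [10011]: F1=0 F2=1 (differ) -> 1
  row 20 [10100]: F1=0 F2=0 -> 0
  row 21 [10101]: F1=0 F2=0 -> 0
  row 22 [10110]: F1=0 F2=1 (differ) -> 1
  row 23 [10111]: F1=0 F2=1 (differ) -> 1
  row 24 [11000]: F1=1 F2=0 (differ) -> 1
  row 25 [11001]: F1=1 F2=0 (differ) -> 1
  row 26 [11010]: F1=1 F2=1 -> 0
  row 27 [11011]: F1=1 F2=1 -> 0
  row 28 [11100]: F1=1 F2=0 (differ) -> 1
  row 29 [11101]: F1=1 F2=0 (differ) -> 1
  row 30 [11110]: F1=1 F2=1 -> 0
  row 31 [11111]: F1=1 F2=1 -> 0
Full result column, 8 rows per line (p,q fixed per line; r,s,t runs 000..111 left to right):
  rows 0-7 [p,q=00]: 00110011  (ones: 4)
  rows 8-15 [p,q=01]: 11001100  (ones: 4)
  rows 16-23 [p,q=10]: 00110011  (ones: 4)
  rows 24-31 [p,q=11]: 11001100  (ones: 4)
Disagreements = 4+4+4+4 = 16

16


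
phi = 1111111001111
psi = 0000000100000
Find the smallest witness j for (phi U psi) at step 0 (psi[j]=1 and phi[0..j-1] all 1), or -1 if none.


(phi U psi) at 0: need smallest j with psi[j]=1 and phi[i]=1 for all i in [0,j).
Scan from step 0:
  step 0: phi=1, psi=0 -> continue
  step 1: phi=1, psi=0 -> continue
  step 2: phi=1, psi=0 -> continue
  step 3: phi=1, psi=0 -> continue
  step 7: psi=1 and phi held for [0,7) -> witness found
Witness step = 7

7


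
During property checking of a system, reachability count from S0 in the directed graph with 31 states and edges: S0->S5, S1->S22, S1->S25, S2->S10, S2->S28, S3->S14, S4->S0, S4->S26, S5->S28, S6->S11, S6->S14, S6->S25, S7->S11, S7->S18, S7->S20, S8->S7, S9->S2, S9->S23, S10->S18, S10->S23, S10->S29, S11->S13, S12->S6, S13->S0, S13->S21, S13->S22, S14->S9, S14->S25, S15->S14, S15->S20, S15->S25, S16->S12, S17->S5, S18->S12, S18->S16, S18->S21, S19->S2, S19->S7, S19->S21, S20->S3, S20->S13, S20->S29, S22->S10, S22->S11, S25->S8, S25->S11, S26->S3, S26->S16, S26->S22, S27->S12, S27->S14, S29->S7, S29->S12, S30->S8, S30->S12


BFS from S0:
  layer 0: {S0}
  layer 1: {S5}
  layer 2: {S28}
Reachable set: {S0, S5, S28}
Count = 3

3


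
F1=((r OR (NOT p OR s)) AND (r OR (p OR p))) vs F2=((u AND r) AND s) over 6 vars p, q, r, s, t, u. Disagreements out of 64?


F1 = ((r OR (NOT p OR s)) AND (r OR (p OR p)))
F2 = ((u AND r) AND s)
Evaluate both on each of 64 rows (bits = p,q,r,s,t,u):
  row 0 [000000]: F1=0 F2=0 -> 0
  row 1 [000001]: F1=0 F2=0 -> 0
  row 2 [000010]: F1=0 F2=0 -> 0
  row 3 [000011]: F1=0 F2=0 -> 0
  row 4 [000100]: F1=0 F2=0 -> 0
  (every remaining row is evaluated the same way; all 64 results are listed next)
Full result column, 8 rows per line (p,q,r fixed per line; s,t,u runs 000..111 left to right):
  rows 0-7 [p,q,r=000]: 00000000  (ones: 0)
  rows 8-15 [p,q,r=001]: 11111010  (ones: 6)
  rows 16-23 [p,q,r=010]: 00000000  (ones: 0)
  rows 24-31 [p,q,r=011]: 11111010  (ones: 6)
  rows 32-39 [p,q,r=100]: 00001111  (ones: 4)
  rows 40-47 [p,q,r=101]: 11111010  (ones: 6)
  rows 48-55 [p,q,r=110]: 00001111  (ones: 4)
  rows 56-63 [p,q,r=111]: 11111010  (ones: 6)
Disagreements = 0+6+0+6+4+6+4+6 = 32

32


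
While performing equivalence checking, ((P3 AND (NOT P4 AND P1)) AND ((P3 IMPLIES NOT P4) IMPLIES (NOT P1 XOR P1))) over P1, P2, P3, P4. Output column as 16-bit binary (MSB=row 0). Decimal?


Formula: ((P3 AND (NOT P4 AND P1)) AND ((P3 IMPLIES NOT P4) IMPLIES (NOT P1 XOR P1))) over P1, P2, P3, P4 (16 rows)
Evaluate each row (bits = P1,P2,P3,P4, MSB first):
  row 0 [0000]: ((0 AND (NOT 0 AND 0)) AND ((0 IMPLIES NOT 0) IMPLIES (NOT 0 XOR 0))) -> 0
  row 1 [0001]: ((0 AND (NOT 1 AND 0)) AND ((0 IMPLIES NOT 1) IMPLIES (NOT 0 XOR 0))) -> 0
  row 2 [0010]: ((1 AND (NOT 0 AND 0)) AND ((1 IMPLIES NOT 0) IMPLIES (NOT 0 XOR 0))) -> 0
  row 3 [0011]: ((1 AND (NOT 1 AND 0)) AND ((1 IMPLIES NOT 1) IMPLIES (NOT 0 XOR 0))) -> 0
  row 4 [0100]: ((0 AND (NOT 0 AND 0)) AND ((0 IMPLIES NOT 0) IMPLIES (NOT 0 XOR 0))) -> 0
  row 5 [0101]: ((0 AND (NOT 1 AND 0)) AND ((0 IMPLIES NOT 1) IMPLIES (NOT 0 XOR 0))) -> 0
  row 6 [0110]: ((1 AND (NOT 0 AND 0)) AND ((1 IMPLIES NOT 0) IMPLIES (NOT 0 XOR 0))) -> 0
  row 7 [0111]: ((1 AND (NOT 1 AND 0)) AND ((1 IMPLIES NOT 1) IMPLIES (NOT 0 XOR 0))) -> 0
  row 8 [1000]: ((0 AND (NOT 0 AND 1)) AND ((0 IMPLIES NOT 0) IMPLIES (NOT 1 XOR 1))) -> 0
  row 9 [1001]: ((0 AND (NOT 1 AND 1)) AND ((0 IMPLIES NOT 1) IMPLIES (NOT 1 XOR 1))) -> 0
  row 10 [1010]: ((1 AND (NOT 0 AND 1)) AND ((1 IMPLIES NOT 0) IMPLIES (NOT 1 XOR 1))) -> 1
  row 11 [1011]: ((1 AND (NOT 1 AND 1)) AND ((1 IMPLIES NOT 1) IMPLIES (NOT 1 XOR 1))) -> 0
  row 12 [1100]: ((0 AND (NOT 0 AND 1)) AND ((0 IMPLIES NOT 0) IMPLIES (NOT 1 XOR 1))) -> 0
  row 13 [1101]: ((0 AND (NOT 1 AND 1)) AND ((0 IMPLIES NOT 1) IMPLIES (NOT 1 XOR 1))) -> 0
  row 14 [1110]: ((1 AND (NOT 0 AND 1)) AND ((1 IMPLIES NOT 0) IMPLIES (NOT 1 XOR 1))) -> 1
  row 15 [1111]: ((1 AND (NOT 1 AND 1)) AND ((1 IMPLIES NOT 1) IMPLIES (NOT 1 XOR 1))) -> 0
Full result column, 4 rows per line (P1,P2 fixed per line; P3,P4 runs 00..11 left to right):
  rows 0-3 [P1,P2=00]: 0000  = hex 0
  rows 4-7 [P1,P2=01]: 0000  = hex 0
  rows 8-11 [P1,P2=10]: 0010  = hex 2
  rows 12-15 [P1,P2=11]: 0010  = hex 2
Output column (row 0 .. row 15) = 0000000000100010
Output column grouped in 4s = 0000 0000 0010 0010 = 0x0022
Convert to decimal digit by digit (value = value*16 + digit):
  0 -> 0
  0*16 + 0 = 0
  0*16 + 2 = 2
  2*16 + 2 = 34
Decimal = 34

34


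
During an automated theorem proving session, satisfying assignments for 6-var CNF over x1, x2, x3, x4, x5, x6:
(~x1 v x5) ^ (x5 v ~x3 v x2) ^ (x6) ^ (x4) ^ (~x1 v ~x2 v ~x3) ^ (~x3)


CNF with 6 clauses over 6 vars (64 assignments).
An assignment satisfies CNF iff every clause has >=1 true literal.
Check each row (bits = x1,x2,x3,x4,x5,x6; clause T/F shown):
  row 0 [000000]: clauses=TTFFTT -> 0
  row 1 [000001]: clauses=TTTFTT -> 0
  row 2 [000010]: clauses=TTFFTT -> 0
  row 3 [000011]: clauses=TTTFTT -> 0
  row 4 [000100]: clauses=TTFTTT -> 0
  (every remaining row is evaluated the same way; all 64 results are listed next)
Full result column, 8 rows per line (x1,x2,x3 fixed per line; x4,x5,x6 runs 000..111 left to right):
  rows 0-7 [x1,x2,x3=000]: 00000101  (ones: 2)
  rows 8-15 [x1,x2,x3=001]: 00000000  (ones: 0)
  rows 16-23 [x1,x2,x3=010]: 00000101  (ones: 2)
  rows 24-31 [x1,x2,x3=011]: 00000000  (ones: 0)
  rows 32-39 [x1,x2,x3=100]: 00000001  (ones: 1)
  rows 40-47 [x1,x2,x3=101]: 00000000  (ones: 0)
  rows 48-55 [x1,x2,x3=110]: 00000001  (ones: 1)
  rows 56-63 [x1,x2,x3=111]: 00000000  (ones: 0)
Satisfying assignments = 2+0+2+0+1+0+1+0 = 6

6


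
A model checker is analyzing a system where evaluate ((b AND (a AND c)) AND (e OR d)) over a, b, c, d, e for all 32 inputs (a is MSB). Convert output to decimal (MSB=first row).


Formula: ((b AND (a AND c)) AND (e OR d)) over a, b, c, d, e (32 rows)
Evaluate each row (bits = a,b,c,d,e, MSB first):
  row 0 [00000]: ((0 AND (0 AND 0)) AND (0 OR 0)) -> 0
  row 1 [00001]: ((0 AND (0 AND 0)) AND (1 OR 0)) -> 0
  row 2 [00010]: ((0 AND (0 AND 0)) AND (0 OR 1)) -> 0
  row 3 [00011]: ((0 AND (0 AND 0)) AND (1 OR 1)) -> 0
  row 4 [00100]: ((0 AND (0 AND 1)) AND (0 OR 0)) -> 0
  row 5 [00101]: ((0 AND (0 AND 1)) AND (1 OR 0)) -> 0
  row 6 [00110]: ((0 AND (0 AND 1)) AND (0 OR 1)) -> 0
  row 7 [00111]: ((0 AND (0 AND 1)) AND (1 OR 1)) -> 0
  row 8 [01000]: ((1 AND (0 AND 0)) AND (0 OR 0)) -> 0
  row 9 [01001]: ((1 AND (0 AND 0)) AND (1 OR 0)) -> 0
  row 10 [01010]: ((1 AND (0 AND 0)) AND (0 OR 1)) -> 0
  row 11 [01011]: ((1 AND (0 AND 0)) AND (1 OR 1)) -> 0
  row 12 [01100]: ((1 AND (0 AND 1)) AND (0 OR 0)) -> 0
  row 13 [01101]: ((1 AND (0 AND 1)) AND (1 OR 0)) -> 0
  row 14 [01110]: ((1 AND (0 AND 1)) AND (0 OR 1)) -> 0
  row 15 [01111]: ((1 AND (0 AND 1)) AND (1 OR 1)) -> 0
  row 16 [10000]: ((0 AND (1 AND 0)) AND (0 OR 0)) -> 0
  row 17 [10001]: ((0 AND (1 AND 0)) AND (1 OR 0)) -> 0
  row 18 [10010]: ((0 AND (1 AND 0)) AND (0 OR 1)) -> 0
  row 19 [10011]: ((0 AND (1 AND 0)) AND (1 OR 1)) -> 0
  row 20 [10100]: ((0 AND (1 AND 1)) AND (0 OR 0)) -> 0
  row 21 [10101]: ((0 AND (1 AND 1)) AND (1 OR 0)) -> 0
  row 22 [10110]: ((0 AND (1 AND 1)) AND (0 OR 1)) -> 0
  row 23 [10111]: ((0 AND (1 AND 1)) AND (1 OR 1)) -> 0
  row 24 [11000]: ((1 AND (1 AND 0)) AND (0 OR 0)) -> 0
  row 25 [11001]: ((1 AND (1 AND 0)) AND (1 OR 0)) -> 0
  row 26 [11010]: ((1 AND (1 AND 0)) AND (0 OR 1)) -> 0
  row 27 [11011]: ((1 AND (1 AND 0)) AND (1 OR 1)) -> 0
  row 28 [11100]: ((1 AND (1 AND 1)) AND (0 OR 0)) -> 0
  row 29 [11101]: ((1 AND (1 AND 1)) AND (1 OR 0)) -> 1
  row 30 [11110]: ((1 AND (1 AND 1)) AND (0 OR 1)) -> 1
  row 31 [11111]: ((1 AND (1 AND 1)) AND (1 OR 1)) -> 1
Full result column, 4 rows per line (a,b,c fixed per line; d,e runs 00..11 left to right):
  rows 0-3 [a,b,c=000]: 0000  = hex 0
  rows 4-7 [a,b,c=001]: 0000  = hex 0
  rows 8-11 [a,b,c=010]: 0000  = hex 0
  rows 12-15 [a,b,c=011]: 0000  = hex 0
  rows 16-19 [a,b,c=100]: 0000  = hex 0
  rows 20-23 [a,b,c=101]: 0000  = hex 0
  rows 24-27 [a,b,c=110]: 0000  = hex 0
  rows 28-31 [a,b,c=111]: 0111  = hex 7
Output column (row 0 .. row 31) = 00000000000000000000000000000111
Output column grouped in 4s = 0000 0000 0000 0000 0000 0000 0000 0111 = 0x00000007
Convert to decimal digit by digit (value = value*16 + digit):
  0 -> 0
  0*16 + 0 = 0
  0*16 + 0 = 0
  0*16 + 0 = 0
  0*16 + 0 = 0
  0*16 + 0 = 0
  0*16 + 0 = 0
  0*16 + 7 = 7
Decimal = 7

7


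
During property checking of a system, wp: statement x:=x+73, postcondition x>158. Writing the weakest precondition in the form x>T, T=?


Formula: wp(x:=E, P) = P[E/x] (substitute E for x in postcondition)
Step 1: Postcondition: x>158
Step 2: Substitute x+73 for x: x+73>158
Step 3: Solve for x: x > 158-73 = 85

85


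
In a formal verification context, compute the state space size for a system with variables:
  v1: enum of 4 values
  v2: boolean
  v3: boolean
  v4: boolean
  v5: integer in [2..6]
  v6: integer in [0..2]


State space = product of domain sizes of all variables.
Domain sizes:
  v1 (enum of 4 values): 4
  v2 (boolean): 2
  v3 (boolean): 2
  v4 (boolean): 2
  v5 (integer in [2..6]): 5
  v6 (integer in [0..2]): 3
Product = 4 * 2 * 2 * 2 * 5 * 3 = 480

480


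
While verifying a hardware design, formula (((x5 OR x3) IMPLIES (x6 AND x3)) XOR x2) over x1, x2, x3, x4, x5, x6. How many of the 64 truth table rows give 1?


Formula: (((x5 OR x3) IMPLIES (x6 AND x3)) XOR x2) over 6 vars (64 rows)
Evaluate each row (x1, x2, x3, x4, x5, x6 as bits, MSB first):
  row 0 [000000]: (((0 OR 0) IMPLIES (0 AND 0)) XOR 0) -> 1
  row 1 [000001]: (((0 OR 0) IMPLIES (1 AND 0)) XOR 0) -> 1
  row 2 [000010]: (((1 OR 0) IMPLIES (0 AND 0)) XOR 0) -> 0
  row 3 [000011]: (((1 OR 0) IMPLIES (1 AND 0)) XOR 0) -> 0
  row 4 [000100]: (((0 OR 0) IMPLIES (0 AND 0)) XOR 0) -> 1
  (every remaining row is evaluated the same way; all 64 results are listed next)
Full result column, 8 rows per line (x1,x2,x3 fixed per line; x4,x5,x6 runs 000..111 left to right):
  rows 0-7 [x1,x2,x3=000]: 11001100  (ones: 4)
  rows 8-15 [x1,x2,x3=001]: 01010101  (ones: 4)
  rows 16-23 [x1,x2,x3=010]: 00110011  (ones: 4)
  rows 24-31 [x1,x2,x3=011]: 10101010  (ones: 4)
  rows 32-39 [x1,x2,x3=100]: 11001100  (ones: 4)
  rows 40-47 [x1,x2,x3=101]: 01010101  (ones: 4)
  rows 48-55 [x1,x2,x3=110]: 00110011  (ones: 4)
  rows 56-63 [x1,x2,x3=111]: 10101010  (ones: 4)
Count of 1-rows = 4+4+4+4+4+4+4+4 = 32

32


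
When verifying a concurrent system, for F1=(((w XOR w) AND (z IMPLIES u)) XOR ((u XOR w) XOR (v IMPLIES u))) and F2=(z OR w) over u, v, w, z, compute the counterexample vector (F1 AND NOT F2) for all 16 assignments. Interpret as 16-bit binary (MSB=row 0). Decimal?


F1 = (((w XOR w) AND (z IMPLIES u)) XOR ((u XOR w) XOR (v IMPLIES u)))
F2 = (z OR w)
Counterexample to F1=>F2 is where F1=1 and F2=0.
Evaluate each row (bits = u,v,w,z, MSB first):
  row 0 [0000]: F1=1 F2=0 -> F1&~F2 -> 1
  row 1 [0001]: F1=1 F2=1 -> F1&~F2 -> 0
  row 2 [0010]: F1=0 F2=1 -> F1&~F2 -> 0
  row 3 [0011]: F1=0 F2=1 -> F1&~F2 -> 0
  row 4 [0100]: F1=0 F2=0 -> F1&~F2 -> 0
  row 5 [0101]: F1=0 F2=1 -> F1&~F2 -> 0
  row 6 [0110]: F1=1 F2=1 -> F1&~F2 -> 0
  row 7 [0111]: F1=1 F2=1 -> F1&~F2 -> 0
  row 8 [1000]: F1=0 F2=0 -> F1&~F2 -> 0
  row 9 [1001]: F1=0 F2=1 -> F1&~F2 -> 0
  row 10 [1010]: F1=1 F2=1 -> F1&~F2 -> 0
  row 11 [1011]: F1=1 F2=1 -> F1&~F2 -> 0
  row 12 [1100]: F1=0 F2=0 -> F1&~F2 -> 0
  row 13 [1101]: F1=0 F2=1 -> F1&~F2 -> 0
  row 14 [1110]: F1=1 F2=1 -> F1&~F2 -> 0
  row 15 [1111]: F1=1 F2=1 -> F1&~F2 -> 0
Full result column, 4 rows per line (u,v fixed per line; w,z runs 00..11 left to right):
  rows 0-3 [u,v=00]: 1000  = hex 8
  rows 4-7 [u,v=01]: 0000  = hex 0
  rows 8-11 [u,v=10]: 0000  = hex 0
  rows 12-15 [u,v=11]: 0000  = hex 0
Counterexample vector (row 0 .. row 15) = 1000000000000000
Output column grouped in 4s = 1000 0000 0000 0000 = 0x8000
Convert to decimal digit by digit (value = value*16 + digit):
  8 -> 8
  8*16 + 0 = 128
  128*16 + 0 = 2048
  2048*16 + 0 = 32768
Decimal = 32768

32768
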